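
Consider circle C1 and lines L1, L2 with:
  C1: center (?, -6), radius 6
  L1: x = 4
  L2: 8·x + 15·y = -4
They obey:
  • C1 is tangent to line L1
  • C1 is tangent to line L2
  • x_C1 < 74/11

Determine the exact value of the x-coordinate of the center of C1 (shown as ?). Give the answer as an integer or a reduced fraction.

1. [C1‖L1]  x_C1² − 8x_C1 − 20 = 0  ⇒  x_C1 = -2 or 10
2. [C1‖L2]  x_C1² − (43/2)x_C1 − 47 = 0  ⇒  x_C1 = -2 or 47/2

-2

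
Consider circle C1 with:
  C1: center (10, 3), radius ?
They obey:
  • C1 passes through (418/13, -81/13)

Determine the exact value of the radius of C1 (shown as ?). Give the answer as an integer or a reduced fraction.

24

1. [C1∋P]  r_C1² − 576 = 0  ⇒  r_C1 = 24 (r>0 drops 1)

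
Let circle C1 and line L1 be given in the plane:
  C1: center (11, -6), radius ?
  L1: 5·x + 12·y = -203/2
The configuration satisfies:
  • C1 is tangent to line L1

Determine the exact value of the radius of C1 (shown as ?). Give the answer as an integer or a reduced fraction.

1. [C1‖L1]  r_C1² − 169/4 = 0  ⇒  r_C1 = 13/2 (r>0 drops 1)

13/2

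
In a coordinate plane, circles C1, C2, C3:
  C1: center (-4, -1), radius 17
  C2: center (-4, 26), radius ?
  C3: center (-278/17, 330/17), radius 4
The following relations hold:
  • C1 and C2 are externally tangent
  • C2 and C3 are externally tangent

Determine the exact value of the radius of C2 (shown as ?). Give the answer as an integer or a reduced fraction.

1. [ext C1·C2]  r_C2² + 34r_C2 − 440 = 0  ⇒  r_C2 = 10 (r>0 drops 1)
2. [ext C2·C3]  r_C2² + 8r_C2 − 180 = 0  ⇒  r_C2 = 10 (r>0 drops 1)

10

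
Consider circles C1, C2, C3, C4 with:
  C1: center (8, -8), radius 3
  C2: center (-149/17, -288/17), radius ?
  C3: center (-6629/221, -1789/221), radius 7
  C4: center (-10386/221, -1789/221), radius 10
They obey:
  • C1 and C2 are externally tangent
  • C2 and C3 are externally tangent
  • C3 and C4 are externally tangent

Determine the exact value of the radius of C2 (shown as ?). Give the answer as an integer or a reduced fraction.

1. [ext C1·C2]  r_C2² + 6r_C2 − 352 = 0  ⇒  r_C2 = 16 (r>0 drops 1)
2. [ext C2·C3]  r_C2² + 14r_C2 − 480 = 0  ⇒  r_C2 = 16 (r>0 drops 1)

16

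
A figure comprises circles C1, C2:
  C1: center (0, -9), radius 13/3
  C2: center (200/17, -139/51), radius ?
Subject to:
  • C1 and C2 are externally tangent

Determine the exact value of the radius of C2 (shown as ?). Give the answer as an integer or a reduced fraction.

1. [ext C1·C2]  r_C2² + (26/3)r_C2 − 159 = 0  ⇒  r_C2 = 9 (r>0 drops 1)

9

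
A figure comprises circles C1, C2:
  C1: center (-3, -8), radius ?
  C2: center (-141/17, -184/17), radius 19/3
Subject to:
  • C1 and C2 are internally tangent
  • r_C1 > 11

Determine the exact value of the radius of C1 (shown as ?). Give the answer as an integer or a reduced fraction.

37/3

1. [int C1,C2]  r_C1² − (38/3)r_C1 + 37/9 = 0  ⇒  r_C1 = 1/3 or 37/3
2. given r_C1 > 11: keep 37/3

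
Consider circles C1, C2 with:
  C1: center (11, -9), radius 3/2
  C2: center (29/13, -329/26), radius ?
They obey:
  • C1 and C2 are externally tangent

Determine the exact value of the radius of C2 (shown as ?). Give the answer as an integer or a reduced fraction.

8

1. [ext C1·C2]  r_C2² + 3r_C2 − 88 = 0  ⇒  r_C2 = 8 (r>0 drops 1)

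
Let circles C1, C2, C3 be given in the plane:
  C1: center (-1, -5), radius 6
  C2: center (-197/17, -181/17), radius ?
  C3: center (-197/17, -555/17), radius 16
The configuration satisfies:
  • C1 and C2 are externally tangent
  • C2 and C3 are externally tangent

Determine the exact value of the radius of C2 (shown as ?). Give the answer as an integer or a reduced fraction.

1. [ext C1·C2]  r_C2² + 12r_C2 − 108 = 0  ⇒  r_C2 = 6 (r>0 drops 1)
2. [ext C2·C3]  r_C2² + 32r_C2 − 228 = 0  ⇒  r_C2 = 6 (r>0 drops 1)

6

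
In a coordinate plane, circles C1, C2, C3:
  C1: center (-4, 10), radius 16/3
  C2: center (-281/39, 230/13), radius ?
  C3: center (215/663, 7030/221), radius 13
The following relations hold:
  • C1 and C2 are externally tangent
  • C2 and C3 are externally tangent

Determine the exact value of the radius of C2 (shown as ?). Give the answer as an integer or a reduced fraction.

1. [ext C1·C2]  r_C2² + (32/3)r_C2 − 41 = 0  ⇒  r_C2 = 3 (r>0 drops 1)
2. [ext C2·C3]  r_C2² + 26r_C2 − 87 = 0  ⇒  r_C2 = 3 (r>0 drops 1)

3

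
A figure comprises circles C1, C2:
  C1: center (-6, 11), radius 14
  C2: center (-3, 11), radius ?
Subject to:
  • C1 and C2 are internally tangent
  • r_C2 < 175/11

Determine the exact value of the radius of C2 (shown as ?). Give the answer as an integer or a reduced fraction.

11

1. [int C1,C2]  r_C2² − 28r_C2 + 187 = 0  ⇒  r_C2 = 11 or 17
2. given r_C2 < 175/11: keep 11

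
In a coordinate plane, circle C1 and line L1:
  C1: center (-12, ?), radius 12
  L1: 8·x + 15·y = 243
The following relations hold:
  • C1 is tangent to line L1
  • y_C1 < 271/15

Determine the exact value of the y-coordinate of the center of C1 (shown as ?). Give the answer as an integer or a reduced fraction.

9

1. [C1‖L1]  y_C1² − (226/5)y_C1 + 1629/5 = 0  ⇒  y_C1 = 9 or 181/5
2. given y_C1 < 271/15: keep 9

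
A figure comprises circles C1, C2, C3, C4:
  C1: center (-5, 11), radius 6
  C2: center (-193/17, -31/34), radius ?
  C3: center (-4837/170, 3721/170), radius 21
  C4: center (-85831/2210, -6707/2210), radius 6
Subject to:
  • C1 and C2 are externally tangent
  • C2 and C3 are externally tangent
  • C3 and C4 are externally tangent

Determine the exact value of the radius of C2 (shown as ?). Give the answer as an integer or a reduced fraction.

15/2

1. [ext C1·C2]  r_C2² + 12r_C2 − 585/4 = 0  ⇒  r_C2 = 15/2 (r>0 drops 1)
2. [ext C2·C3]  r_C2² + 42r_C2 − 1485/4 = 0  ⇒  r_C2 = 15/2 (r>0 drops 1)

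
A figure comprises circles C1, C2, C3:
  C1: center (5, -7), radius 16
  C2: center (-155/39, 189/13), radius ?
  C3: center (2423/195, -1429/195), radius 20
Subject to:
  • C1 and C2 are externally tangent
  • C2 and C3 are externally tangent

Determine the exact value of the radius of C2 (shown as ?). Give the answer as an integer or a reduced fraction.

22/3

1. [ext C1·C2]  r_C2² + 32r_C2 − 2596/9 = 0  ⇒  r_C2 = 22/3 (r>0 drops 1)
2. [ext C2·C3]  r_C2² + 40r_C2 − 3124/9 = 0  ⇒  r_C2 = 22/3 (r>0 drops 1)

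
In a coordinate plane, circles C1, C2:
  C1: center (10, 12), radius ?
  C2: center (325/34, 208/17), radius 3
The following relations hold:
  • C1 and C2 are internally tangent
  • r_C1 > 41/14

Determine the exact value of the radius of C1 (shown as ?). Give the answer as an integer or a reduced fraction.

1. [int C1,C2]  r_C1² − 6r_C1 + 35/4 = 0  ⇒  r_C1 = 5/2 or 7/2
2. given r_C1 > 41/14: keep 7/2

7/2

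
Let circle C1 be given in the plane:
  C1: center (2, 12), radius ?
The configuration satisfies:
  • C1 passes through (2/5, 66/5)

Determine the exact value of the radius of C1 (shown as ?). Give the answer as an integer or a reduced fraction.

1. [C1∋P]  r_C1² − 4 = 0  ⇒  r_C1 = 2 (r>0 drops 1)

2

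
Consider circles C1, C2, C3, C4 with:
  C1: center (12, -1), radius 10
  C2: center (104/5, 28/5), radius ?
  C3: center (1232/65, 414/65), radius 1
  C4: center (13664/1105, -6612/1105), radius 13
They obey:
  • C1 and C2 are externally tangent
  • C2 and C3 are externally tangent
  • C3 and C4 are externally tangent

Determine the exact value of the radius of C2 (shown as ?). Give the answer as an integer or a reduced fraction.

1. [ext C1·C2]  r_C2² + 20r_C2 − 21 = 0  ⇒  r_C2 = 1 (r>0 drops 1)
2. [ext C2·C3]  r_C2² + 2r_C2 − 3 = 0  ⇒  r_C2 = 1 (r>0 drops 1)

1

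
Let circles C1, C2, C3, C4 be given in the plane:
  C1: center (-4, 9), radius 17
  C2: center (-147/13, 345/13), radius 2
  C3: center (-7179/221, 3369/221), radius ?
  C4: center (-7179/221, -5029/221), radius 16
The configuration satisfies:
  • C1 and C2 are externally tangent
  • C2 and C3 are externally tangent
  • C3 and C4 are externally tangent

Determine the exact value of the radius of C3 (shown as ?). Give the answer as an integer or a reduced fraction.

1. [ext C2·C3]  r_C3² + 4r_C3 − 572 = 0  ⇒  r_C3 = 22 (r>0 drops 1)
2. [ext C3·C4]  r_C3² + 32r_C3 − 1188 = 0  ⇒  r_C3 = 22 (r>0 drops 1)

22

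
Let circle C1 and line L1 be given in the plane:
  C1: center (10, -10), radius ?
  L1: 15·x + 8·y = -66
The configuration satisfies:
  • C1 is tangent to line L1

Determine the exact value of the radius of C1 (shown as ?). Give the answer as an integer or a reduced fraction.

1. [C1‖L1]  r_C1² − 64 = 0  ⇒  r_C1 = 8 (r>0 drops 1)

8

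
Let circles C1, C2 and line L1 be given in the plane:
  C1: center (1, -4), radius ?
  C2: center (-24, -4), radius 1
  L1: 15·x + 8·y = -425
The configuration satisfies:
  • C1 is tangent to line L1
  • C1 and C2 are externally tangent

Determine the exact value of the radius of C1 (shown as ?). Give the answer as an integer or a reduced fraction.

24

1. [C1‖L1]  r_C1² − 576 = 0  ⇒  r_C1 = 24 (r>0 drops 1)
2. [ext C1·C2]  r_C1² + 2r_C1 − 624 = 0  ⇒  r_C1 = 24 (r>0 drops 1)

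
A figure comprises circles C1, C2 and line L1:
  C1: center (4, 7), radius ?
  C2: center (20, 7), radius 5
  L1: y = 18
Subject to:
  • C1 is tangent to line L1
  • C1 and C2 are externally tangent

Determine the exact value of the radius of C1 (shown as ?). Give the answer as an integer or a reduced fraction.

11

1. [C1‖L1]  r_C1² − 121 = 0  ⇒  r_C1 = 11 (r>0 drops 1)
2. [ext C1·C2]  r_C1² + 10r_C1 − 231 = 0  ⇒  r_C1 = 11 (r>0 drops 1)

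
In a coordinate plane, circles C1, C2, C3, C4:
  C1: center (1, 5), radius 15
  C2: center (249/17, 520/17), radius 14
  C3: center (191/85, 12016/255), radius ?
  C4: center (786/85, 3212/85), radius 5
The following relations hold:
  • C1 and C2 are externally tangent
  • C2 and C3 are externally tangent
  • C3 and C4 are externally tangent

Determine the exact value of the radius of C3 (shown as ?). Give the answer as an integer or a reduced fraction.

1. [ext C2·C3]  r_C3² + 28r_C3 − 2080/9 = 0  ⇒  r_C3 = 20/3 (r>0 drops 1)
2. [ext C3·C4]  r_C3² + 10r_C3 − 1000/9 = 0  ⇒  r_C3 = 20/3 (r>0 drops 1)

20/3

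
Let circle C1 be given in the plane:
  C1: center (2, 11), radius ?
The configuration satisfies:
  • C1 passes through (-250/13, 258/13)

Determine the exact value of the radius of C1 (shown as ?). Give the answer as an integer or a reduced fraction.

23

1. [C1∋P]  r_C1² − 529 = 0  ⇒  r_C1 = 23 (r>0 drops 1)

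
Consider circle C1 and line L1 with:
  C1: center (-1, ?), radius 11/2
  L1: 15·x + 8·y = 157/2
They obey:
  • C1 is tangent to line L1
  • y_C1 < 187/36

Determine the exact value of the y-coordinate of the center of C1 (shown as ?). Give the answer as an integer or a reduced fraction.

0

1. [C1‖L1]  y_C1² − (187/8)y_C1 = 0  ⇒  y_C1 = 0 or 187/8
2. given y_C1 < 187/36: keep 0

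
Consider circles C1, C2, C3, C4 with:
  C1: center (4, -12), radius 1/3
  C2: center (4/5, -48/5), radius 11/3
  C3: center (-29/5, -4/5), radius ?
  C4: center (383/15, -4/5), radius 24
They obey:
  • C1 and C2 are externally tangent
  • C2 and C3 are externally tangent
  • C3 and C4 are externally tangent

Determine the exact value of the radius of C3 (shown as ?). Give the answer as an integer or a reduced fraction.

1. [ext C2·C3]  r_C3² + (22/3)r_C3 − 968/9 = 0  ⇒  r_C3 = 22/3 (r>0 drops 1)
2. [ext C3·C4]  r_C3² + 48r_C3 − 3652/9 = 0  ⇒  r_C3 = 22/3 (r>0 drops 1)

22/3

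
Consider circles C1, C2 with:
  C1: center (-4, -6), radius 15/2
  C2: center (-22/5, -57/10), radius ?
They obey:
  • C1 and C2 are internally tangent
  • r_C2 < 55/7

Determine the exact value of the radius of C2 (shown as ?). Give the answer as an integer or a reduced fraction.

1. [int C1,C2]  r_C2² − 15r_C2 + 56 = 0  ⇒  r_C2 = 7 or 8
2. given r_C2 < 55/7: keep 7

7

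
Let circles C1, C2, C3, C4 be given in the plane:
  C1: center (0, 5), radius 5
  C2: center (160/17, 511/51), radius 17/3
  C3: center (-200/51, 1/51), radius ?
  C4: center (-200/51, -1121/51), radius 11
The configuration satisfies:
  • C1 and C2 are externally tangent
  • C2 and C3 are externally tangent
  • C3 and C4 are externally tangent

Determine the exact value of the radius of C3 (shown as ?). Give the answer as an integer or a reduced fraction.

1. [ext C2·C3]  r_C3² + (34/3)r_C3 − 737/3 = 0  ⇒  r_C3 = 11 (r>0 drops 1)
2. [ext C3·C4]  r_C3² + 22r_C3 − 363 = 0  ⇒  r_C3 = 11 (r>0 drops 1)

11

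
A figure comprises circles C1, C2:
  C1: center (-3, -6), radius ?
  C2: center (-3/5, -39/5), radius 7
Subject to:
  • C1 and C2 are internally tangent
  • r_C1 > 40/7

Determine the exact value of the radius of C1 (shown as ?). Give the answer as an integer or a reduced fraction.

1. [int C1,C2]  r_C1² − 14r_C1 + 40 = 0  ⇒  r_C1 = 4 or 10
2. given r_C1 > 40/7: keep 10

10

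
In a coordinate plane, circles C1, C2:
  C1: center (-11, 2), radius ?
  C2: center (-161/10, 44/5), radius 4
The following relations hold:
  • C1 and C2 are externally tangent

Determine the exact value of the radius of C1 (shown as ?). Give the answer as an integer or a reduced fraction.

9/2

1. [ext C1·C2]  r_C1² + 8r_C1 − 225/4 = 0  ⇒  r_C1 = 9/2 (r>0 drops 1)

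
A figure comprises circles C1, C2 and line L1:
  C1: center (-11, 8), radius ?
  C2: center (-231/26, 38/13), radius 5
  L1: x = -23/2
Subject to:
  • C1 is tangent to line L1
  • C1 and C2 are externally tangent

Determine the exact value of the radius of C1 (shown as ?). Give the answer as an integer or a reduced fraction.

1. [C1‖L1]  r_C1² − 1/4 = 0  ⇒  r_C1 = 1/2 (r>0 drops 1)
2. [ext C1·C2]  r_C1² + 10r_C1 − 21/4 = 0  ⇒  r_C1 = 1/2 (r>0 drops 1)

1/2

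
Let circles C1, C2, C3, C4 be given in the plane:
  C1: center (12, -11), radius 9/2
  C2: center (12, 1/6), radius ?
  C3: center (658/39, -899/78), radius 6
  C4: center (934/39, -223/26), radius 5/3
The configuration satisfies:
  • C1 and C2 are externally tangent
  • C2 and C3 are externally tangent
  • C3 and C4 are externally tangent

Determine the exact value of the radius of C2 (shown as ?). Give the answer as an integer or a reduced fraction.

20/3

1. [ext C1·C2]  r_C2² + 9r_C2 − 940/9 = 0  ⇒  r_C2 = 20/3 (r>0 drops 1)
2. [ext C2·C3]  r_C2² + 12r_C2 − 1120/9 = 0  ⇒  r_C2 = 20/3 (r>0 drops 1)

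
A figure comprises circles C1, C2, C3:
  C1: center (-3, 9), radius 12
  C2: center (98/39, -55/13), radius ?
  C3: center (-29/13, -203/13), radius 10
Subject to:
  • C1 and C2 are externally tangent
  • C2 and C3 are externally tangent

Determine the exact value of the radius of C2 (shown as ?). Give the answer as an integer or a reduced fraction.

1. [ext C1·C2]  r_C2² + 24r_C2 − 553/9 = 0  ⇒  r_C2 = 7/3 (r>0 drops 1)
2. [ext C2·C3]  r_C2² + 20r_C2 − 469/9 = 0  ⇒  r_C2 = 7/3 (r>0 drops 1)

7/3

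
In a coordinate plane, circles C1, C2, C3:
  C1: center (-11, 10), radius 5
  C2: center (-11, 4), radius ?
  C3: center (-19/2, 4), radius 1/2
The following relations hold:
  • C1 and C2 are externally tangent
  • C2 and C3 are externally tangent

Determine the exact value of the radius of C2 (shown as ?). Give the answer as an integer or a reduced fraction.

1. [ext C1·C2]  r_C2² + 10r_C2 − 11 = 0  ⇒  r_C2 = 1 (r>0 drops 1)
2. [ext C2·C3]  r_C2² + 1r_C2 − 2 = 0  ⇒  r_C2 = 1 (r>0 drops 1)

1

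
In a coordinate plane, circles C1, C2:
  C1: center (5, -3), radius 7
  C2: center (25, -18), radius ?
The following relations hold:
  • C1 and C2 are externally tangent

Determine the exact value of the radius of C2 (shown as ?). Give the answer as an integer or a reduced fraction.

18

1. [ext C1·C2]  r_C2² + 14r_C2 − 576 = 0  ⇒  r_C2 = 18 (r>0 drops 1)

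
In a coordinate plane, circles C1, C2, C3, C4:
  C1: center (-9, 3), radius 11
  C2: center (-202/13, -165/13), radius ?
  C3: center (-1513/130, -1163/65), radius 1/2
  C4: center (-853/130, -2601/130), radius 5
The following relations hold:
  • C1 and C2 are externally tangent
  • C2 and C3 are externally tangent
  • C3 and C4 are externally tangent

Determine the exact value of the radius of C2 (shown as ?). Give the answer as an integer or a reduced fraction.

1. [ext C1·C2]  r_C2² + 22r_C2 − 168 = 0  ⇒  r_C2 = 6 (r>0 drops 1)
2. [ext C2·C3]  r_C2² + 1r_C2 − 42 = 0  ⇒  r_C2 = 6 (r>0 drops 1)

6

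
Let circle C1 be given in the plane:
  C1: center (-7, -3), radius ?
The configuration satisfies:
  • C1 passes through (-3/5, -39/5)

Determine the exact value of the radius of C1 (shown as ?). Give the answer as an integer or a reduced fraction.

1. [C1∋P]  r_C1² − 64 = 0  ⇒  r_C1 = 8 (r>0 drops 1)

8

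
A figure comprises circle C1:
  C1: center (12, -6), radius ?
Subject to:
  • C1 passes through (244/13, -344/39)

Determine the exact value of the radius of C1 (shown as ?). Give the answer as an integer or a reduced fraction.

1. [C1∋P]  r_C1² − 484/9 = 0  ⇒  r_C1 = 22/3 (r>0 drops 1)

22/3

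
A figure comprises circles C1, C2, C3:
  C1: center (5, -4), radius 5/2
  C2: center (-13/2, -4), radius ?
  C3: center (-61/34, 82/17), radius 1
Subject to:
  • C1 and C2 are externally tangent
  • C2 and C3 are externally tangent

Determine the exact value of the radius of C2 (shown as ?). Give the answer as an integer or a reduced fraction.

1. [ext C1·C2]  r_C2² + 5r_C2 − 126 = 0  ⇒  r_C2 = 9 (r>0 drops 1)
2. [ext C2·C3]  r_C2² + 2r_C2 − 99 = 0  ⇒  r_C2 = 9 (r>0 drops 1)

9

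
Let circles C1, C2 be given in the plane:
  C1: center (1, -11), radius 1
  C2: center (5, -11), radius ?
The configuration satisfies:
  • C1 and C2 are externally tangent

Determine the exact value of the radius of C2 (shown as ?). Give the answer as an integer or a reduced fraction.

3

1. [ext C1·C2]  r_C2² + 2r_C2 − 15 = 0  ⇒  r_C2 = 3 (r>0 drops 1)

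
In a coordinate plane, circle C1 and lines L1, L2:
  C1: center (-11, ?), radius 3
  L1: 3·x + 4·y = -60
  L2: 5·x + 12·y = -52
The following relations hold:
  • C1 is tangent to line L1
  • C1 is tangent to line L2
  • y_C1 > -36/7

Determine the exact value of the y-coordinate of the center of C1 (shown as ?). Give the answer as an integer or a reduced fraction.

-3

1. [C1‖L1]  y_C1² + (27/2)y_C1 + 63/2 = 0  ⇒  y_C1 = -21/2 or -3
2. [C1‖L2]  y_C1² − (1/2)y_C1 − 21/2 = 0  ⇒  y_C1 = -3 or 7/2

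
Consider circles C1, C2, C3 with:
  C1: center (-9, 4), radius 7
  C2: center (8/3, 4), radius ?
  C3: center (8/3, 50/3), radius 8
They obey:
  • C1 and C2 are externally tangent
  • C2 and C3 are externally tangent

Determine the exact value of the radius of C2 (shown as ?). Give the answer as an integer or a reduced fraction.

14/3

1. [ext C1·C2]  r_C2² + 14r_C2 − 784/9 = 0  ⇒  r_C2 = 14/3 (r>0 drops 1)
2. [ext C2·C3]  r_C2² + 16r_C2 − 868/9 = 0  ⇒  r_C2 = 14/3 (r>0 drops 1)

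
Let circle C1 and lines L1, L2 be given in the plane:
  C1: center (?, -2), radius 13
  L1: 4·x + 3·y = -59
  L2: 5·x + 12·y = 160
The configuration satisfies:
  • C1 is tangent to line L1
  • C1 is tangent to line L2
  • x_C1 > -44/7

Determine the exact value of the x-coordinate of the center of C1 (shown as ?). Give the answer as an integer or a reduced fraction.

1. [C1‖L1]  x_C1² + (53/2)x_C1 − 177/2 = 0  ⇒  x_C1 = -59/2 or 3
2. [C1‖L2]  x_C1² − (368/5)x_C1 + 1059/5 = 0  ⇒  x_C1 = 3 or 353/5

3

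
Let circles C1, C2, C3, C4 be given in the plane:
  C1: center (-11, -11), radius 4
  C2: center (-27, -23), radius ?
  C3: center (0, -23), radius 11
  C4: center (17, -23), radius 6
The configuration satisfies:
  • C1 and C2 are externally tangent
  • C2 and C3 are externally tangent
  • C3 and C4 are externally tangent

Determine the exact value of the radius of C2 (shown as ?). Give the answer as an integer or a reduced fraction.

1. [ext C1·C2]  r_C2² + 8r_C2 − 384 = 0  ⇒  r_C2 = 16 (r>0 drops 1)
2. [ext C2·C3]  r_C2² + 22r_C2 − 608 = 0  ⇒  r_C2 = 16 (r>0 drops 1)

16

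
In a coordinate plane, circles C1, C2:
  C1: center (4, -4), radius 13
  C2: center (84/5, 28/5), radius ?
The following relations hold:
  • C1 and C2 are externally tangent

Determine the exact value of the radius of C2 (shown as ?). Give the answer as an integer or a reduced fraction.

3

1. [ext C1·C2]  r_C2² + 26r_C2 − 87 = 0  ⇒  r_C2 = 3 (r>0 drops 1)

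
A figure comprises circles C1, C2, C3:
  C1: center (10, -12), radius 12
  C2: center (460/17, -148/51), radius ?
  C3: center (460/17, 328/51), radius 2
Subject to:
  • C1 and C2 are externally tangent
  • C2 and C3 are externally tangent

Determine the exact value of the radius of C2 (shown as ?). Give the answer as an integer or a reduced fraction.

22/3

1. [ext C1·C2]  r_C2² + 24r_C2 − 2068/9 = 0  ⇒  r_C2 = 22/3 (r>0 drops 1)
2. [ext C2·C3]  r_C2² + 4r_C2 − 748/9 = 0  ⇒  r_C2 = 22/3 (r>0 drops 1)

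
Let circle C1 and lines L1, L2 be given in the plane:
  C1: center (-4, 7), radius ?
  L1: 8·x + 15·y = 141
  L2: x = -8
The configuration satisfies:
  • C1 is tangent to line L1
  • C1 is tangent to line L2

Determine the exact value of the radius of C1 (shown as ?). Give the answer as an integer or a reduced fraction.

1. [C1‖L1]  r_C1² − 16 = 0  ⇒  r_C1 = 4 (r>0 drops 1)
2. [C1‖L2]  r_C1² − 16 = 0  ⇒  r_C1 = 4 (r>0 drops 1)

4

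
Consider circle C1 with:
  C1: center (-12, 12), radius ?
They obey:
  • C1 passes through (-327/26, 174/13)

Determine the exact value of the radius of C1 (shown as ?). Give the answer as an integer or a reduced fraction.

3/2

1. [C1∋P]  r_C1² − 9/4 = 0  ⇒  r_C1 = 3/2 (r>0 drops 1)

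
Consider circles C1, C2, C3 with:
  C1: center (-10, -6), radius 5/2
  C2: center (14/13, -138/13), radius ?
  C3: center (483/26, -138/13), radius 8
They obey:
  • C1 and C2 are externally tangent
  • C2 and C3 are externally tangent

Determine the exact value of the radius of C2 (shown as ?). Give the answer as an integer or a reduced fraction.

1. [ext C1·C2]  r_C2² + 5r_C2 − 551/4 = 0  ⇒  r_C2 = 19/2 (r>0 drops 1)
2. [ext C2·C3]  r_C2² + 16r_C2 − 969/4 = 0  ⇒  r_C2 = 19/2 (r>0 drops 1)

19/2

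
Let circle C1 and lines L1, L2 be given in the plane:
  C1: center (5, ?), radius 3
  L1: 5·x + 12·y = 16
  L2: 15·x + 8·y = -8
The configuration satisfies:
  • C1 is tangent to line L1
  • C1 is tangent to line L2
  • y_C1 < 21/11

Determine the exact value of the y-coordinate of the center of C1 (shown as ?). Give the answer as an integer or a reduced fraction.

1. [C1‖L1]  y_C1² + (3/2)y_C1 − 10 = 0  ⇒  y_C1 = -4 or 5/2
2. [C1‖L2]  y_C1² + (83/4)y_C1 + 67 = 0  ⇒  y_C1 = -67/4 or -4

-4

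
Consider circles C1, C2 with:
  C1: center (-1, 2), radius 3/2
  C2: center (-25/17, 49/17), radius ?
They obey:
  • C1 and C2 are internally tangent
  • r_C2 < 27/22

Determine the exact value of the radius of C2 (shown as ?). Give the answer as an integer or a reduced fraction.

1/2

1. [int C1,C2]  r_C2² − 3r_C2 + 5/4 = 0  ⇒  r_C2 = 1/2 or 5/2
2. given r_C2 < 27/22: keep 1/2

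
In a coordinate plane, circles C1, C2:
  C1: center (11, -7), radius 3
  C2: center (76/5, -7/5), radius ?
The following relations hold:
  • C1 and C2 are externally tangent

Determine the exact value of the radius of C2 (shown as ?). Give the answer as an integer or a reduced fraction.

1. [ext C1·C2]  r_C2² + 6r_C2 − 40 = 0  ⇒  r_C2 = 4 (r>0 drops 1)

4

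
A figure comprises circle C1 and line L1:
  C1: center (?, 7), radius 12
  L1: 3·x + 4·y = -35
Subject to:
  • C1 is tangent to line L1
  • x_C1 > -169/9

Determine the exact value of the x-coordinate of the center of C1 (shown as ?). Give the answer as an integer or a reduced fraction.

1. [C1‖L1]  x_C1² + 42x_C1 + 41 = 0  ⇒  x_C1 = -41 or -1
2. given x_C1 > -169/9: keep -1

-1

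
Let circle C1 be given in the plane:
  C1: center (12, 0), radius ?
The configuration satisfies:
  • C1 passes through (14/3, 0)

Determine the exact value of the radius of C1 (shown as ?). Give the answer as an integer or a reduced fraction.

22/3

1. [C1∋P]  r_C1² − 484/9 = 0  ⇒  r_C1 = 22/3 (r>0 drops 1)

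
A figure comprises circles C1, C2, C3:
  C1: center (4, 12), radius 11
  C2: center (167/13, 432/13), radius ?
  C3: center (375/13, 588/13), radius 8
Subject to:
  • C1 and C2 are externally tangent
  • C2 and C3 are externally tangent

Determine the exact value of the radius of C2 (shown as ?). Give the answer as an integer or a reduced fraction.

1. [ext C1·C2]  r_C2² + 22r_C2 − 408 = 0  ⇒  r_C2 = 12 (r>0 drops 1)
2. [ext C2·C3]  r_C2² + 16r_C2 − 336 = 0  ⇒  r_C2 = 12 (r>0 drops 1)

12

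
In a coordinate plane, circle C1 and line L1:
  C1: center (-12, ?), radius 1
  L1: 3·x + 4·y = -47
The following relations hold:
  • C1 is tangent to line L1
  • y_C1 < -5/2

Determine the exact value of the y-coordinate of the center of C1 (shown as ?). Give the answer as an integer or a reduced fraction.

1. [C1‖L1]  y_C1² + (11/2)y_C1 + 6 = 0  ⇒  y_C1 = -4 or -3/2
2. given y_C1 < -5/2: keep -4

-4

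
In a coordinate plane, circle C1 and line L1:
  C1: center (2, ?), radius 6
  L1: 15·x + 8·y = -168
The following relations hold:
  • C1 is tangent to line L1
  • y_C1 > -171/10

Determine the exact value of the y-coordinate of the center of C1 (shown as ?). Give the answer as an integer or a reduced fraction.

-12

1. [C1‖L1]  y_C1² + (99/2)y_C1 + 450 = 0  ⇒  y_C1 = -75/2 or -12
2. given y_C1 > -171/10: keep -12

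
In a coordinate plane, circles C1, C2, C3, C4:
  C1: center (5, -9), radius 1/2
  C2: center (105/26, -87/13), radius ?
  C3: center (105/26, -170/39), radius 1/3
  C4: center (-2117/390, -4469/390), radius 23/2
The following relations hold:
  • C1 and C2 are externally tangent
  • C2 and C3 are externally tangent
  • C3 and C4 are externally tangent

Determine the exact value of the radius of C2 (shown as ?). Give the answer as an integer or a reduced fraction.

2

1. [ext C1·C2]  r_C2² + 1r_C2 − 6 = 0  ⇒  r_C2 = 2 (r>0 drops 1)
2. [ext C2·C3]  r_C2² + (2/3)r_C2 − 16/3 = 0  ⇒  r_C2 = 2 (r>0 drops 1)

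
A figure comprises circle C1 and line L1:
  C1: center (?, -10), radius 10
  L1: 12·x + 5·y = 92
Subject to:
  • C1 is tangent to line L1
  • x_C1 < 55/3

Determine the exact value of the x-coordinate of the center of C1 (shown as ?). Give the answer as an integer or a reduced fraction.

1. [C1‖L1]  x_C1² − (71/3)x_C1 + 68/3 = 0  ⇒  x_C1 = 1 or 68/3
2. given x_C1 < 55/3: keep 1

1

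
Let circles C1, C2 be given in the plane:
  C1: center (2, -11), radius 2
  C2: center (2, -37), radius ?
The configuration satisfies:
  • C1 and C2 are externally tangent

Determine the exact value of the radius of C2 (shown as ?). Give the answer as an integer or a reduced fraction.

1. [ext C1·C2]  r_C2² + 4r_C2 − 672 = 0  ⇒  r_C2 = 24 (r>0 drops 1)

24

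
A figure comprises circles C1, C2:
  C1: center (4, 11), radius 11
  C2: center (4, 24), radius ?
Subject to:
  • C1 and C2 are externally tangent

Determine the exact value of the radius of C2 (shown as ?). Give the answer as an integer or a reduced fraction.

1. [ext C1·C2]  r_C2² + 22r_C2 − 48 = 0  ⇒  r_C2 = 2 (r>0 drops 1)

2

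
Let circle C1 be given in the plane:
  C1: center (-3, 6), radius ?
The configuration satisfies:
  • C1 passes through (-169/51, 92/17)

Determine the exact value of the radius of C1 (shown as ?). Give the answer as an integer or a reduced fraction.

1. [C1∋P]  r_C1² − 4/9 = 0  ⇒  r_C1 = 2/3 (r>0 drops 1)

2/3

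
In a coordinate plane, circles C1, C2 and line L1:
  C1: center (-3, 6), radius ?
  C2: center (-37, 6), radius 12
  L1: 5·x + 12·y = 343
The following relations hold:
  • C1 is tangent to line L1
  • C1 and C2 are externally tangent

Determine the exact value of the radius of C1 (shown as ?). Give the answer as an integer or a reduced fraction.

22

1. [C1‖L1]  r_C1² − 484 = 0  ⇒  r_C1 = 22 (r>0 drops 1)
2. [ext C1·C2]  r_C1² + 24r_C1 − 1012 = 0  ⇒  r_C1 = 22 (r>0 drops 1)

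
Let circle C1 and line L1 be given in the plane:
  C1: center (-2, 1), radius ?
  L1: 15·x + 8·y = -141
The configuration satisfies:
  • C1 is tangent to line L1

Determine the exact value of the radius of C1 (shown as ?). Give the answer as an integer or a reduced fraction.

1. [C1‖L1]  r_C1² − 49 = 0  ⇒  r_C1 = 7 (r>0 drops 1)

7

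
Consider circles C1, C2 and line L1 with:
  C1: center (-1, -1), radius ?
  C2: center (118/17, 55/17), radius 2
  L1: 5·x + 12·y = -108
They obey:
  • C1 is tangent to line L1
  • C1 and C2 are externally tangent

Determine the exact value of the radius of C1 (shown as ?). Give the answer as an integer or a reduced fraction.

7

1. [C1‖L1]  r_C1² − 49 = 0  ⇒  r_C1 = 7 (r>0 drops 1)
2. [ext C1·C2]  r_C1² + 4r_C1 − 77 = 0  ⇒  r_C1 = 7 (r>0 drops 1)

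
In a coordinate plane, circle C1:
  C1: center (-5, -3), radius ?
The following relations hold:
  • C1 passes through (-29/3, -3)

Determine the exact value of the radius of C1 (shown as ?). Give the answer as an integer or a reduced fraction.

1. [C1∋P]  r_C1² − 196/9 = 0  ⇒  r_C1 = 14/3 (r>0 drops 1)

14/3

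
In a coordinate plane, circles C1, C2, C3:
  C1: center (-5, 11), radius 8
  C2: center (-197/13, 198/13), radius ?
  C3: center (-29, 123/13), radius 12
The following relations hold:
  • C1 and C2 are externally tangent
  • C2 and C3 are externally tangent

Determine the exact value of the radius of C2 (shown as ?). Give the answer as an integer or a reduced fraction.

3

1. [ext C1·C2]  r_C2² + 16r_C2 − 57 = 0  ⇒  r_C2 = 3 (r>0 drops 1)
2. [ext C2·C3]  r_C2² + 24r_C2 − 81 = 0  ⇒  r_C2 = 3 (r>0 drops 1)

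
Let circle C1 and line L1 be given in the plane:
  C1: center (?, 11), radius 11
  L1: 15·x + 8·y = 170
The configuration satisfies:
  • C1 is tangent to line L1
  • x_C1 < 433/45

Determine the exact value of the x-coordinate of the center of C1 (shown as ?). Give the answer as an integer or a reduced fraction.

1. [C1‖L1]  x_C1² − (164/15)x_C1 − 1883/15 = 0  ⇒  x_C1 = -7 or 269/15
2. given x_C1 < 433/45: keep -7

-7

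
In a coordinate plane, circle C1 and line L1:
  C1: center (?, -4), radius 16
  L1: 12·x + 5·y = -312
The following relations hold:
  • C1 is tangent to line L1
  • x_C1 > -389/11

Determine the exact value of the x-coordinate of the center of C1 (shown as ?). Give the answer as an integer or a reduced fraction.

1. [C1‖L1]  x_C1² + (146/3)x_C1 + 875/3 = 0  ⇒  x_C1 = -125/3 or -7
2. given x_C1 > -389/11: keep -7

-7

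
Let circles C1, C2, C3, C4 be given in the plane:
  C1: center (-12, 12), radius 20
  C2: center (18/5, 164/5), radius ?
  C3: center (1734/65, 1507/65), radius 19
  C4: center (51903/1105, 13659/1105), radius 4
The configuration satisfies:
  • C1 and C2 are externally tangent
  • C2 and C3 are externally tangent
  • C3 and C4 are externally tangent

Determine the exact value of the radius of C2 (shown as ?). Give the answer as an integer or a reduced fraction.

1. [ext C1·C2]  r_C2² + 40r_C2 − 276 = 0  ⇒  r_C2 = 6 (r>0 drops 1)
2. [ext C2·C3]  r_C2² + 38r_C2 − 264 = 0  ⇒  r_C2 = 6 (r>0 drops 1)

6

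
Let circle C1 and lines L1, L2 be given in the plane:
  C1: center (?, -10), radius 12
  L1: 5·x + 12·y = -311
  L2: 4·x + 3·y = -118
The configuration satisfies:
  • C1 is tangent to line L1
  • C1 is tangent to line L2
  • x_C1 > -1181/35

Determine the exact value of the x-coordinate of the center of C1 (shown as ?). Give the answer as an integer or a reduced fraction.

-7

1. [C1‖L1]  x_C1² + (382/5)x_C1 + 2429/5 = 0  ⇒  x_C1 = -347/5 or -7
2. [C1‖L2]  x_C1² + 44x_C1 + 259 = 0  ⇒  x_C1 = -37 or -7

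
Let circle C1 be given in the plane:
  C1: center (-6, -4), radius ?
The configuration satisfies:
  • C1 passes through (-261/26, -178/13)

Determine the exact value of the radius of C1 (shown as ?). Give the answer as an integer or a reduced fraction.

1. [C1∋P]  r_C1² − 441/4 = 0  ⇒  r_C1 = 21/2 (r>0 drops 1)

21/2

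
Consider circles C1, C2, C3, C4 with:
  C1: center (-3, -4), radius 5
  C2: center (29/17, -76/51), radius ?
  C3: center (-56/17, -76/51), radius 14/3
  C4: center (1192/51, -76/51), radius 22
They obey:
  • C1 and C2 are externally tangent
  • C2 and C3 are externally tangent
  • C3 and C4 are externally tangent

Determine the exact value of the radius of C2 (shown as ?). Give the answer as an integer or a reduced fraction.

1. [ext C1·C2]  r_C2² + 10r_C2 − 31/9 = 0  ⇒  r_C2 = 1/3 (r>0 drops 1)
2. [ext C2·C3]  r_C2² + (28/3)r_C2 − 29/9 = 0  ⇒  r_C2 = 1/3 (r>0 drops 1)

1/3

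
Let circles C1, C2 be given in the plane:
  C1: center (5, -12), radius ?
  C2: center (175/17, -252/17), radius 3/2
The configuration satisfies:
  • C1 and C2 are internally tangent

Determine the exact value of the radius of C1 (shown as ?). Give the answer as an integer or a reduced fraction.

1. [int C1,C2]  r_C1² − 3r_C1 − 135/4 = 0  ⇒  r_C1 = 15/2 (r>0 drops 1)

15/2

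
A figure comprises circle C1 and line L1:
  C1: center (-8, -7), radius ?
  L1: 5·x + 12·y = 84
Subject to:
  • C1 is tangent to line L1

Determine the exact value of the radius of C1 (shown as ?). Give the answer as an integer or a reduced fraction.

1. [C1‖L1]  r_C1² − 256 = 0  ⇒  r_C1 = 16 (r>0 drops 1)

16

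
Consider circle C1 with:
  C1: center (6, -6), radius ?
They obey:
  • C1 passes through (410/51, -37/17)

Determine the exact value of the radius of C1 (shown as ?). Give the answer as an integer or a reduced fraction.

1. [C1∋P]  r_C1² − 169/9 = 0  ⇒  r_C1 = 13/3 (r>0 drops 1)

13/3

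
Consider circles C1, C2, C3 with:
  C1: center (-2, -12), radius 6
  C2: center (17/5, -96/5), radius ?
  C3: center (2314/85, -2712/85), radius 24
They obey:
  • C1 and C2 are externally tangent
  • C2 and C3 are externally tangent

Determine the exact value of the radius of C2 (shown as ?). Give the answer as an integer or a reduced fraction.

3

1. [ext C1·C2]  r_C2² + 12r_C2 − 45 = 0  ⇒  r_C2 = 3 (r>0 drops 1)
2. [ext C2·C3]  r_C2² + 48r_C2 − 153 = 0  ⇒  r_C2 = 3 (r>0 drops 1)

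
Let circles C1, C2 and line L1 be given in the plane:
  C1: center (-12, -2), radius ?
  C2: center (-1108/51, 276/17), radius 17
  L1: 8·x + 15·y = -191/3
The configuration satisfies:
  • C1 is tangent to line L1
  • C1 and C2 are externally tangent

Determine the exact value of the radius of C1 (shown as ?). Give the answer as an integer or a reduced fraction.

1. [C1‖L1]  r_C1² − 121/9 = 0  ⇒  r_C1 = 11/3 (r>0 drops 1)
2. [ext C1·C2]  r_C1² + 34r_C1 − 1243/9 = 0  ⇒  r_C1 = 11/3 (r>0 drops 1)

11/3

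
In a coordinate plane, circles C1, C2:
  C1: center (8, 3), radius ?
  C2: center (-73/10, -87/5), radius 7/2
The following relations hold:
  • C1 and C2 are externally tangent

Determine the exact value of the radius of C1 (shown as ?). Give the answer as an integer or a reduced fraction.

1. [ext C1·C2]  r_C1² + 7r_C1 − 638 = 0  ⇒  r_C1 = 22 (r>0 drops 1)

22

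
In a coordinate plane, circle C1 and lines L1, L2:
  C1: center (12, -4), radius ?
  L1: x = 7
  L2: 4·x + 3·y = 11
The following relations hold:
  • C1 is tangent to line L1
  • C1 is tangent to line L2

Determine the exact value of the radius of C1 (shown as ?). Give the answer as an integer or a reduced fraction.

5

1. [C1‖L1]  r_C1² − 25 = 0  ⇒  r_C1 = 5 (r>0 drops 1)
2. [C1‖L2]  r_C1² − 25 = 0  ⇒  r_C1 = 5 (r>0 drops 1)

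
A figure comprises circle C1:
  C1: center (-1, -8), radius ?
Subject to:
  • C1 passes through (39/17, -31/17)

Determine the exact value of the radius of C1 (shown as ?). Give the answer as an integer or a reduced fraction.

1. [C1∋P]  r_C1² − 49 = 0  ⇒  r_C1 = 7 (r>0 drops 1)

7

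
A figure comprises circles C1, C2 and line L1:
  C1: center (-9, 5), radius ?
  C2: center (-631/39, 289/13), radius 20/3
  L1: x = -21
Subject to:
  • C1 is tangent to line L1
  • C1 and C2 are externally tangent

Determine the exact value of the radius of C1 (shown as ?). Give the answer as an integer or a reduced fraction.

1. [C1‖L1]  r_C1² − 144 = 0  ⇒  r_C1 = 12 (r>0 drops 1)
2. [ext C1·C2]  r_C1² + (40/3)r_C1 − 304 = 0  ⇒  r_C1 = 12 (r>0 drops 1)

12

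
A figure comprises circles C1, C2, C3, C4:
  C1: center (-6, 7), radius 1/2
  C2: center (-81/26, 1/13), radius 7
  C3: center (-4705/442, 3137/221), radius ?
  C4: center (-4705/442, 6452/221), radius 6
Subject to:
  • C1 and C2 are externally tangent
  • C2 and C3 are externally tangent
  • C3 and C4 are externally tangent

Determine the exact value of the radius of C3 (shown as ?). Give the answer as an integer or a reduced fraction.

9

1. [ext C2·C3]  r_C3² + 14r_C3 − 207 = 0  ⇒  r_C3 = 9 (r>0 drops 1)
2. [ext C3·C4]  r_C3² + 12r_C3 − 189 = 0  ⇒  r_C3 = 9 (r>0 drops 1)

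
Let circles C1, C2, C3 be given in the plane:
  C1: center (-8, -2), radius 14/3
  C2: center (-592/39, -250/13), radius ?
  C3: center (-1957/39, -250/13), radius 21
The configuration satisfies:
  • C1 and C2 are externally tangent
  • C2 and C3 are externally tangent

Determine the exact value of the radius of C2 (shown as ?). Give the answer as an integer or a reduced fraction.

14

1. [ext C1·C2]  r_C2² + (28/3)r_C2 − 980/3 = 0  ⇒  r_C2 = 14 (r>0 drops 1)
2. [ext C2·C3]  r_C2² + 42r_C2 − 784 = 0  ⇒  r_C2 = 14 (r>0 drops 1)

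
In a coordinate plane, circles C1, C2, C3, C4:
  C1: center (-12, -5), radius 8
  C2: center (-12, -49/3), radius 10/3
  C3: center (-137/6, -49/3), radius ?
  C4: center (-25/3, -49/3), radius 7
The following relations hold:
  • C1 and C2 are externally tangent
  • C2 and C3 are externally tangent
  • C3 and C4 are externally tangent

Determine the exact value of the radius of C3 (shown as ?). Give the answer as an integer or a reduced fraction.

1. [ext C2·C3]  r_C3² + (20/3)r_C3 − 425/4 = 0  ⇒  r_C3 = 15/2 (r>0 drops 1)
2. [ext C3·C4]  r_C3² + 14r_C3 − 645/4 = 0  ⇒  r_C3 = 15/2 (r>0 drops 1)

15/2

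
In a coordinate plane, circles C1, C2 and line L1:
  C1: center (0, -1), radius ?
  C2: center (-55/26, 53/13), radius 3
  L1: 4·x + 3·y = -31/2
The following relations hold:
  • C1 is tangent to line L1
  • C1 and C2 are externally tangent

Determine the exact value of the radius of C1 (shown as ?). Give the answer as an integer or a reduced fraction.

5/2

1. [C1‖L1]  r_C1² − 25/4 = 0  ⇒  r_C1 = 5/2 (r>0 drops 1)
2. [ext C1·C2]  r_C1² + 6r_C1 − 85/4 = 0  ⇒  r_C1 = 5/2 (r>0 drops 1)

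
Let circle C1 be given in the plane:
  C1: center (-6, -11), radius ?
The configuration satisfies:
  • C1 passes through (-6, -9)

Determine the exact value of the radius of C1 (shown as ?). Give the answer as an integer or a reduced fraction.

2

1. [C1∋P]  r_C1² − 4 = 0  ⇒  r_C1 = 2 (r>0 drops 1)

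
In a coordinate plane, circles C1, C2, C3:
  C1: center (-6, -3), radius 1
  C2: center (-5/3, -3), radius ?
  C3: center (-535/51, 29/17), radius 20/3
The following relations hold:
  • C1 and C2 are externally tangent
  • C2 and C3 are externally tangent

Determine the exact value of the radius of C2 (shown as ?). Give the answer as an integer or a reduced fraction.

1. [ext C1·C2]  r_C2² + 2r_C2 − 160/9 = 0  ⇒  r_C2 = 10/3 (r>0 drops 1)
2. [ext C2·C3]  r_C2² + (40/3)r_C2 − 500/9 = 0  ⇒  r_C2 = 10/3 (r>0 drops 1)

10/3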